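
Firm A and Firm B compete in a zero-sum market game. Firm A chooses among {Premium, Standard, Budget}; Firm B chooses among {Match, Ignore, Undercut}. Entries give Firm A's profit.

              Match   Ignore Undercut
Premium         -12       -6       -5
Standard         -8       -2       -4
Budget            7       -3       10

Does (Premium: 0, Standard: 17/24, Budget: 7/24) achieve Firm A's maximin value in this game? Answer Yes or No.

No

Against Match this mix gives (17/24)·(-8) + (7/24)·7 = -29/8.
Against Ignore this mix gives (17/24)·(-2) + (7/24)·(-3) = -55/24.
Against Undercut this mix gives (17/24)·(-4) + (7/24)·10 = 1/12.
Firm B will play Match, holding Firm A to -29/8. Shifting weight toward the row that does better against Match would raise this floor (the equalizing mix achieves -19/8 against both Match and Ignore), so the proposed strategy is not optimal.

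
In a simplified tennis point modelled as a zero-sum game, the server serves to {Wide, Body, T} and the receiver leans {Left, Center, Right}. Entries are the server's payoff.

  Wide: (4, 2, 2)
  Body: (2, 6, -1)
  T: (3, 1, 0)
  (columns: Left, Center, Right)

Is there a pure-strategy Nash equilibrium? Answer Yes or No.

Yes

Row minima: Wide → 2, Body → -1, T → 0; maximin = 2.
Column maxima: Left → 4, Center → 6, Right → 2; minimax = 2.
maximin = minimax = 2, so a saddle point exists.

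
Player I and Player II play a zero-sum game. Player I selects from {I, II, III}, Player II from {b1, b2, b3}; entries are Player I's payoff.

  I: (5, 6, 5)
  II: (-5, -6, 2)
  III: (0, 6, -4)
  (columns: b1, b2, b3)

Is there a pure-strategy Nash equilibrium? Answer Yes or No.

Yes

Row minima: I → 5, II → -6, III → -4; maximin = 5.
Column maxima: b1 → 5, b2 → 6, b3 → 5; minimax = 5.
maximin = minimax = 5, so a saddle point exists.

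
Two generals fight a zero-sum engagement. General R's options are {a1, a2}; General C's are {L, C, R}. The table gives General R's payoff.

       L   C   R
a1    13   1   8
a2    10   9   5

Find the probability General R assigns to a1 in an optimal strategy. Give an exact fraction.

Row minima: a1 → 1, a2 → 5; maximin = 5.
Column maxima: L → 13, C → 9, R → 8; minimax = 8.
5 ≠ 8, so there is no saddle point; optimal play is mixed.
L is strictly dominated by C (it gives General R strictly more in every row), so General C never plays it.
On the remaining 2×2 (a1, a2 vs C, R):
Let General R play a1 with probability p. Expected payoff against C: 1p + 9(1−p) = −8p + 9; against R: 8p + 5(1−p) = 3p + 5.
Setting these equal: −8p + 9 = 3p + 5 ⇒ −11p = -4 ⇒ p = 4/11, and the value is (-8)·(4/11) + 9 = 67/11.
For General C: with q = P(C), equating a1's and a2's payoffs gives −7q + 8 = 4q + 5 ⇒ q = 3/11.

4/11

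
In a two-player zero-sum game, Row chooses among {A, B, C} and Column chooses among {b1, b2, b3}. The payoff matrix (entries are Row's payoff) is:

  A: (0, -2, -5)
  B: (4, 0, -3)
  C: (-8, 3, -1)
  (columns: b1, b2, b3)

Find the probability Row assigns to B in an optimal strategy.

1/2

Row minima: A → -5, B → -3, C → -8; maximin = -3.
Column maxima: b1 → 4, b2 → 3, b3 → -1; minimax = -1.
-3 ≠ -1, so there is no saddle point; optimal play is mixed.
A is strictly dominated by B, so Row never plays it.
b2 is strictly dominated by b3 (it gives Row strictly more in every row), so Column never plays it.
On the remaining 2×2 (B, C vs b1, b3):
Let Row play B with probability p. Expected payoff against b1: 4p + (-8)(1−p) = 12p − 8; against b3: (-3)p + (-1)(1−p) = −2p − 1.
Setting these equal: 12p − 8 = −2p − 1 ⇒ 14p = 7 ⇒ p = 1/2, and the value is (12)·(1/2) − 8 = -2.
For Column: with q = P(b1), equating B's and C's payoffs gives 7q − 3 = −7q − 1 ⇒ q = 1/7.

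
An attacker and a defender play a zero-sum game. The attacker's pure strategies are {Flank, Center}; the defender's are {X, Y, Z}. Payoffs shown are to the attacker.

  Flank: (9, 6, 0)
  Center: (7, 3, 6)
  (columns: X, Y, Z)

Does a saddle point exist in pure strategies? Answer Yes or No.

No

Row minima: Flank → 0, Center → 3; maximin = 3.
Column maxima: X → 9, Y → 6, Z → 6; minimax = 6.
3 ≠ 6, so no pure-strategy equilibrium exists.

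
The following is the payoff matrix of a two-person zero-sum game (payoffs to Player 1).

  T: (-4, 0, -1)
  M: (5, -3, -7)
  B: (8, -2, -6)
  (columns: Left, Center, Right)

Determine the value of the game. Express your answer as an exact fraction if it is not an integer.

Row minima: T → -4, M → -7, B → -6; maximin = -4.
Column maxima: Left → 8, Center → 0, Right → -1; minimax = -1.
-4 ≠ -1, so there is no saddle point; optimal play is mixed.
M is strictly dominated by B, so Player 1 never plays it.
Center is strictly dominated by Right (it gives Player 1 strictly more in every row), so Player 2 never plays it.
On the remaining 2×2 (T, B vs Left, Right):
Let Player 1 play T with probability p. Expected payoff against Left: (-4)p + 8(1−p) = −12p + 8; against Right: (-1)p + (-6)(1−p) = 5p − 6.
Setting these equal: −12p + 8 = 5p − 6 ⇒ −17p = -14 ⇒ p = 14/17, and the value is (-12)·(14/17) + 8 = -32/17.
For Player 2: with q = P(Left), equating T's and B's payoffs gives −3q − 1 = 14q − 6 ⇒ q = 5/17.

-32/17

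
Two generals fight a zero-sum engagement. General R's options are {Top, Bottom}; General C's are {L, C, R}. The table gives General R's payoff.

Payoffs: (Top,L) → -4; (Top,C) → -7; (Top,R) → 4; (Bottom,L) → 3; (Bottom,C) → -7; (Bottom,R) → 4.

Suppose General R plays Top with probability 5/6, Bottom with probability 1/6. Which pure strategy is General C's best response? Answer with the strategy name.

C

If General C plays L, General R's expected payoff is (5/6)·(-4) + (1/6)·3 = -17/6.
If General C plays C, General R's expected payoff is (5/6)·(-7) + (1/6)·(-7) = -7.
If General C plays R, General R's expected payoff is (5/6)·4 + (1/6)·4 = 4.
General C minimizes General R's payoff; the smallest is -7, so the best response is C.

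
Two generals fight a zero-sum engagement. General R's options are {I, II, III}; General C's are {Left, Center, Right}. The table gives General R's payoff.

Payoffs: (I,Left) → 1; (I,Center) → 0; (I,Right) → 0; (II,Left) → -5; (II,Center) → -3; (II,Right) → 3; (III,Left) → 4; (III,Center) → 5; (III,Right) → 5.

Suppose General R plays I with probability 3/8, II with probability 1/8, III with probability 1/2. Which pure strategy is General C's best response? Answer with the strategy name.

If General C plays Left, General R's expected payoff is (3/8)·1 + (1/8)·(-5) + (1/2)·4 = 7/4.
If General C plays Center, General R's expected payoff is (3/8)·0 + (1/8)·(-3) + (1/2)·5 = 17/8.
If General C plays Right, General R's expected payoff is (3/8)·0 + (1/8)·3 + (1/2)·5 = 23/8.
General C minimizes General R's payoff; the smallest is 7/4, so the best response is Left.

Left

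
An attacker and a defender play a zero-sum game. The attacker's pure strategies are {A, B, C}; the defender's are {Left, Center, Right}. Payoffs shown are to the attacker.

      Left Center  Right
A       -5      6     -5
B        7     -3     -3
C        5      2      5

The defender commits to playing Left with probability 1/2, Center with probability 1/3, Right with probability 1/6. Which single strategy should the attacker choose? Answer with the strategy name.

C

Expected payoff of A: (1/2)·(-5) + (1/3)·6 + (1/6)·(-5) = -4/3.
Expected payoff of B: (1/2)·7 + (1/3)·(-3) + (1/6)·(-3) = 2.
Expected payoff of C: (1/2)·5 + (1/3)·2 + (1/6)·5 = 4.
The largest is 4, so the attacker's best response is C.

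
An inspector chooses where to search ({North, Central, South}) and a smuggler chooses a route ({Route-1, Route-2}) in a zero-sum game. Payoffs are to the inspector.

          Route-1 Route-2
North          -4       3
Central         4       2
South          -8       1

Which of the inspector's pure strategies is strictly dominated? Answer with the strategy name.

North gives a strictly higher payoff than South against every column: -4 > -8, 3 > 1.
So South is strictly dominated and the inspector never plays it.

South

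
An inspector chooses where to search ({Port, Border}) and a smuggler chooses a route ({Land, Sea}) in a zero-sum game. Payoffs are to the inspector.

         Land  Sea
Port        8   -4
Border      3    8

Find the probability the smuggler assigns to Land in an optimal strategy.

12/17

Row minima: Port → -4, Border → 3; maximin = 3.
Column maxima: Land → 8, Sea → 8; minimax = 8.
3 ≠ 8, so there is no saddle point; optimal play is mixed.
Let the inspector play Port with probability p. Expected payoff against Land: 8p + 3(1−p) = 5p + 3; against Sea: (-4)p + 8(1−p) = −12p + 8.
Setting these equal: 5p + 3 = −12p + 8 ⇒ 17p = 5 ⇒ p = 5/17, and the value is (5)·(5/17) + 3 = 76/17.
For the smuggler: with q = P(Land), equating Port's and Border's payoffs gives 12q − 4 = −5q + 8 ⇒ q = 12/17.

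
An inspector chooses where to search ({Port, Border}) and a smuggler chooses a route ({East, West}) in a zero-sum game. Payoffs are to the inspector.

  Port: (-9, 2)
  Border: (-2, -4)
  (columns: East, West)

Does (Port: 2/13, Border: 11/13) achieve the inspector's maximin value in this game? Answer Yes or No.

Yes

Against East this mix gives (2/13)·(-9) + (11/13)·(-2) = -40/13.
Against West this mix gives (2/13)·2 + (11/13)·(-4) = -40/13.
All of the smuggler's active replies (East, West) yield -40/13, and no column does worse for the inspector. The mix makes the smuggler indifferent and guarantees -40/13, so it is optimal.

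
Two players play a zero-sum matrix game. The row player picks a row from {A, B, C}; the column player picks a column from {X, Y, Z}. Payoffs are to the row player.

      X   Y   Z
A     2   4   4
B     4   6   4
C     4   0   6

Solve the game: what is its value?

4

Row minima: A → 2, B → 4, C → 0; maximin = 4.
Column maxima: X → 4, Y → 6, Z → 6; minimax = 4.
Since maximin = minimax = 4, there is a saddle point and the value is 4.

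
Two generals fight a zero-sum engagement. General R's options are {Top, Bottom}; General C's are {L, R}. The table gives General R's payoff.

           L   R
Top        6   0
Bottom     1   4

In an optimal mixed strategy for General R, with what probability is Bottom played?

Row minima: Top → 0, Bottom → 1; maximin = 1.
Column maxima: L → 6, R → 4; minimax = 4.
1 ≠ 4, so there is no saddle point; optimal play is mixed.
Let General R play Top with probability p. Expected payoff against L: 6p + 1(1−p) = 5p + 1; against R: 0p + 4(1−p) = −4p + 4.
Setting these equal: 5p + 1 = −4p + 4 ⇒ 9p = 3 ⇒ p = 1/3, and the value is (5)·(1/3) + 1 = 8/3.
For General C: with q = P(L), equating Top's and Bottom's payoffs gives 6q = −3q + 4 ⇒ q = 4/9.

2/3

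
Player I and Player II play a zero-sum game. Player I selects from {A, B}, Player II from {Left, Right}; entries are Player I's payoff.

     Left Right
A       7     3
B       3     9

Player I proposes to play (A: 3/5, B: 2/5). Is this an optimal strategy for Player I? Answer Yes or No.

Against Left this mix gives (3/5)·7 + (2/5)·3 = 27/5.
Against Right this mix gives (3/5)·3 + (2/5)·9 = 27/5.
All of Player II's active replies (Left, Right) yield 27/5, and no column does worse for Player I. The mix makes Player II indifferent and guarantees 27/5, so it is optimal.

Yes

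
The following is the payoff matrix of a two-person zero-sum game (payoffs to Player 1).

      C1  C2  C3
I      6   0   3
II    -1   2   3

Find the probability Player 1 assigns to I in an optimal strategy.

Row minima: I → 0, II → -1; maximin = 0.
Column maxima: C1 → 6, C2 → 2, C3 → 3; minimax = 2.
0 ≠ 2, so there is no saddle point; optimal play is mixed.
C3 is strictly dominated by C2 (it gives Player 1 strictly more in every row), so Player 2 never plays it.
On the remaining 2×2 (I, II vs C1, C2):
Let Player 1 play I with probability p. Expected payoff against C1: 6p + (-1)(1−p) = 7p − 1; against C2: 0p + 2(1−p) = −2p + 2.
Setting these equal: 7p − 1 = −2p + 2 ⇒ 9p = 3 ⇒ p = 1/3, and the value is (7)·(1/3) − 1 = 4/3.
For Player 2: with q = P(C1), equating I's and II's payoffs gives 6q = −3q + 2 ⇒ q = 2/9.

1/3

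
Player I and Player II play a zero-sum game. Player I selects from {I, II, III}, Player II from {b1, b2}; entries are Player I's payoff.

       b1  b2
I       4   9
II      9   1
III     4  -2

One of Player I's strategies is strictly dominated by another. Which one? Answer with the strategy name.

II gives a strictly higher payoff than III against every column: 9 > 4, 1 > -2.
So III is strictly dominated and Player I never plays it.

III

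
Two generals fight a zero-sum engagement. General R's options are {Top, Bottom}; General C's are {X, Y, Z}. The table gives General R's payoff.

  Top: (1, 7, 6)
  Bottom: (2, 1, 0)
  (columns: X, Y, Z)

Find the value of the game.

12/7

Row minima: Top → 1, Bottom → 0; maximin = 1.
Column maxima: X → 2, Y → 7, Z → 6; minimax = 2.
1 ≠ 2, so there is no saddle point; optimal play is mixed.
Y is strictly dominated by Z (it gives General R strictly more in every row), so General C never plays it.
On the remaining 2×2 (Top, Bottom vs X, Z):
Let General R play Top with probability p. Expected payoff against X: 1p + 2(1−p) = −p + 2; against Z: 6p + 0(1−p) = 6p.
Setting these equal: −p + 2 = 6p ⇒ −7p = -2 ⇒ p = 2/7, and the value is (-1)·(2/7) + 2 = 12/7.
For General C: with q = P(X), equating Top's and Bottom's payoffs gives −5q + 6 = 2q ⇒ q = 6/7.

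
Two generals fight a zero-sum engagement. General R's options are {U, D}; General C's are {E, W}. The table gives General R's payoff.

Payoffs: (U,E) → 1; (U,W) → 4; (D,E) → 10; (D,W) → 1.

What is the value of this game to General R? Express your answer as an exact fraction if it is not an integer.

Row minima: U → 1, D → 1; maximin = 1.
Column maxima: E → 10, W → 4; minimax = 4.
1 ≠ 4, so there is no saddle point; optimal play is mixed.
Let General R play U with probability p. Expected payoff against E: 1p + 10(1−p) = −9p + 10; against W: 4p + 1(1−p) = 3p + 1.
Setting these equal: −9p + 10 = 3p + 1 ⇒ −12p = -9 ⇒ p = 3/4, and the value is (-9)·(3/4) + 10 = 13/4.
For General C: with q = P(E), equating U's and D's payoffs gives −3q + 4 = 9q + 1 ⇒ q = 1/4.

13/4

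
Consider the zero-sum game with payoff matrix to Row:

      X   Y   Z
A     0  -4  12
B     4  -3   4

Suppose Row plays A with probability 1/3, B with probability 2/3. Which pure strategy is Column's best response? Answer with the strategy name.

Y

If Column plays X, Row's expected payoff is (1/3)·0 + (2/3)·4 = 8/3.
If Column plays Y, Row's expected payoff is (1/3)·(-4) + (2/3)·(-3) = -10/3.
If Column plays Z, Row's expected payoff is (1/3)·12 + (2/3)·4 = 20/3.
Column minimizes Row's payoff; the smallest is -10/3, so the best response is Y.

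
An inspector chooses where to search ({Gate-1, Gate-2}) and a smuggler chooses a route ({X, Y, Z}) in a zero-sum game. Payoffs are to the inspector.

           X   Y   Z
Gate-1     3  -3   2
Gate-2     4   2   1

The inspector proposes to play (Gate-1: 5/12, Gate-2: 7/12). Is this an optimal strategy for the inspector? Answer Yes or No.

Against X this mix gives (5/12)·3 + (7/12)·4 = 43/12.
Against Y this mix gives (5/12)·(-3) + (7/12)·2 = -1/12.
Against Z this mix gives (5/12)·2 + (7/12)·1 = 17/12.
The smuggler will play Y, holding the inspector to -1/12. Shifting weight toward the row that does better against Y would raise this floor (the equalizing mix achieves 7/6 against both Y and Z), so the proposed strategy is not optimal.

No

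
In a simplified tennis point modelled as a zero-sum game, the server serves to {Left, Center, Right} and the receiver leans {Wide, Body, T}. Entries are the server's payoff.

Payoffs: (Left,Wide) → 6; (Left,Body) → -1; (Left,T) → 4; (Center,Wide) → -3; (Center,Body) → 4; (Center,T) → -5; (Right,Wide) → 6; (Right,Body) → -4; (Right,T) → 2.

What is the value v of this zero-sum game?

Row minima: Left → -1, Center → -5, Right → -4; maximin = -1.
Column maxima: Wide → 6, Body → 4, T → 4; minimax = 4.
-1 ≠ 4, so there is no saddle point; optimal play is mixed.
Wide is strictly dominated by T (it gives the server strictly more in every row), so the receiver never plays it.
With Wide eliminated, Right is strictly dominated by Left (Left gives the server strictly more in every remaining column), so the server never plays it.
On the remaining 2×2 (Left, Center vs Body, T):
Let the server play Left with probability p. Expected payoff against Body: (-1)p + 4(1−p) = −5p + 4; against T: 4p + (-5)(1−p) = 9p − 5.
Setting these equal: −5p + 4 = 9p − 5 ⇒ −14p = -9 ⇒ p = 9/14, and the value is (-5)·(9/14) + 4 = 11/14.
For the receiver: with q = P(Body), equating Left's and Center's payoffs gives −5q + 4 = 9q − 5 ⇒ q = 9/14.

11/14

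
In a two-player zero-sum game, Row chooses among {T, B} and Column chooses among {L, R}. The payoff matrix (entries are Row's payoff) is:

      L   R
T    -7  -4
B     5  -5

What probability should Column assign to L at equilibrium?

1/13

Row minima: T → -7, B → -5; maximin = -5.
Column maxima: L → 5, R → -4; minimax = -4.
-5 ≠ -4, so there is no saddle point; optimal play is mixed.
Let Row play T with probability p. Expected payoff against L: (-7)p + 5(1−p) = −12p + 5; against R: (-4)p + (-5)(1−p) = p − 5.
Setting these equal: −12p + 5 = p − 5 ⇒ −13p = -10 ⇒ p = 10/13, and the value is (-12)·(10/13) + 5 = -55/13.
For Column: with q = P(L), equating T's and B's payoffs gives −3q − 4 = 10q − 5 ⇒ q = 1/13.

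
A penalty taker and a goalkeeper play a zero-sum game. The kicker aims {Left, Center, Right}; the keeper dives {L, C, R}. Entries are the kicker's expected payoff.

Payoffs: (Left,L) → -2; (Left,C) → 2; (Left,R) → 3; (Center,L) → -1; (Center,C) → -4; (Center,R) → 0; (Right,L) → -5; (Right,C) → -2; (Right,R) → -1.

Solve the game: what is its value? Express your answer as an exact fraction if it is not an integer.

Row minima: Left → -2, Center → -4, Right → -5; maximin = -2.
Column maxima: L → -1, C → 2, R → 3; minimax = -1.
-2 ≠ -1, so there is no saddle point; optimal play is mixed.
Right is strictly dominated by Left, so the kicker never plays it.
R is strictly dominated by L (it gives the kicker strictly more in every row), so the keeper never plays it.
On the remaining 2×2 (Left, Center vs L, C):
Let the kicker play Left with probability p. Expected payoff against L: (-2)p + (-1)(1−p) = −p − 1; against C: 2p + (-4)(1−p) = 6p − 4.
Setting these equal: −p − 1 = 6p − 4 ⇒ −7p = -3 ⇒ p = 3/7, and the value is (-1)·(3/7) − 1 = -10/7.
For the keeper: with q = P(L), equating Left's and Center's payoffs gives −4q + 2 = 3q − 4 ⇒ q = 6/7.

-10/7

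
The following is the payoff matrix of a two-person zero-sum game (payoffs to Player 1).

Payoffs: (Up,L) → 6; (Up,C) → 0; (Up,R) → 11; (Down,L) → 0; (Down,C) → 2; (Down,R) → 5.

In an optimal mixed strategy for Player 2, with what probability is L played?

Row minima: Up → 0, Down → 0; maximin = 0.
Column maxima: L → 6, C → 2, R → 11; minimax = 2.
0 ≠ 2, so there is no saddle point; optimal play is mixed.
R is strictly dominated by L (it gives Player 1 strictly more in every row), so Player 2 never plays it.
On the remaining 2×2 (Up, Down vs L, C):
Let Player 1 play Up with probability p. Expected payoff against L: 6p + 0(1−p) = 6p; against C: 0p + 2(1−p) = −2p + 2.
Setting these equal: 6p = −2p + 2 ⇒ 8p = 2 ⇒ p = 1/4, and the value is (6)·(1/4) = 3/2.
For Player 2: with q = P(L), equating Up's and Down's payoffs gives 6q = −2q + 2 ⇒ q = 1/4.

1/4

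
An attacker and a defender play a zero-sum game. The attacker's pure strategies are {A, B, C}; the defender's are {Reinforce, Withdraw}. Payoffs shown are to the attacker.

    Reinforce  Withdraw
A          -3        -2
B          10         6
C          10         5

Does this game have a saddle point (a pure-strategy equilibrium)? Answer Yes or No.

Yes

Row minima: A → -3, B → 6, C → 5; maximin = 6.
Column maxima: Reinforce → 10, Withdraw → 6; minimax = 6.
maximin = minimax = 6, so a saddle point exists.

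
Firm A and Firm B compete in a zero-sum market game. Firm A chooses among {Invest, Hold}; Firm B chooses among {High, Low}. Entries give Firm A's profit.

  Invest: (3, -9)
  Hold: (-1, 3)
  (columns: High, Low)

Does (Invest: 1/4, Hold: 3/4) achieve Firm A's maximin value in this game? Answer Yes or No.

Against High this mix gives (1/4)·3 + (3/4)·(-1) = 0.
Against Low this mix gives (1/4)·(-9) + (3/4)·3 = 0.
All of Firm B's active replies (High, Low) yield 0, and no column does worse for Firm A. The mix makes Firm B indifferent and guarantees 0, so it is optimal.

Yes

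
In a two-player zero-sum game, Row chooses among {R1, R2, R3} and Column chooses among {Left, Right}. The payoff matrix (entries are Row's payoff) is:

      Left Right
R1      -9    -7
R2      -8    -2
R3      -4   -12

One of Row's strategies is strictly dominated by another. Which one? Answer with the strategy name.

R2 gives a strictly higher payoff than R1 against every column: -8 > -9, -2 > -7.
So R1 is strictly dominated and Row never plays it.

R1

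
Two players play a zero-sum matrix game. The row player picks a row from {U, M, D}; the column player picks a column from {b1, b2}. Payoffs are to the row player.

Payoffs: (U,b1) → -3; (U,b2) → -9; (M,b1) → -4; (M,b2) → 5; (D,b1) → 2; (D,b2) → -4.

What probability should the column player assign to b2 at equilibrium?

2/5

Row minima: U → -9, M → -4, D → -4; maximin = -4.
Column maxima: b1 → 2, b2 → 5; minimax = 2.
-4 ≠ 2, so there is no saddle point; optimal play is mixed.
U is strictly dominated by D, so the row player never plays it.
On the remaining 2×2 (M, D vs b1, b2):
Let the row player play M with probability p. Expected payoff against b1: (-4)p + 2(1−p) = −6p + 2; against b2: 5p + (-4)(1−p) = 9p − 4.
Setting these equal: −6p + 2 = 9p − 4 ⇒ −15p = -6 ⇒ p = 2/5, and the value is (-6)·(2/5) + 2 = -2/5.
For the column player: with q = P(b1), equating M's and D's payoffs gives −9q + 5 = 6q − 4 ⇒ q = 3/5.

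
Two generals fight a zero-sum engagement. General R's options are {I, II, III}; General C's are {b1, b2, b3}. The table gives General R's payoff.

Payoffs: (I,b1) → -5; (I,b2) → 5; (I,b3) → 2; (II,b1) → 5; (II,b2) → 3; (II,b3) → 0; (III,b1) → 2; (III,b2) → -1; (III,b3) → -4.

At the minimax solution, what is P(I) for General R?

Row minima: I → -5, II → 0, III → -4; maximin = 0.
Column maxima: b1 → 5, b2 → 5, b3 → 2; minimax = 2.
0 ≠ 2, so there is no saddle point; optimal play is mixed.
III is strictly dominated by II, so General R never plays it.
b2 is strictly dominated by b3 (it gives General R strictly more in every row), so General C never plays it.
On the remaining 2×2 (I, II vs b1, b3):
Let General R play I with probability p. Expected payoff against b1: (-5)p + 5(1−p) = −10p + 5; against b3: 2p + 0(1−p) = 2p.
Setting these equal: −10p + 5 = 2p ⇒ −12p = -5 ⇒ p = 5/12, and the value is (-10)·(5/12) + 5 = 5/6.
For General C: with q = P(b1), equating I's and II's payoffs gives −7q + 2 = 5q ⇒ q = 1/6.

5/12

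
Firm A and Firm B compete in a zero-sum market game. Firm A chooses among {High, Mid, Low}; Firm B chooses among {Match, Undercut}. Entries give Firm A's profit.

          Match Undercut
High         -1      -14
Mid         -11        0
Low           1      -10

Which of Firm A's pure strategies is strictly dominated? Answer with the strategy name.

High

Low gives a strictly higher payoff than High against every column: 1 > -1, -10 > -14.
So High is strictly dominated and Firm A never plays it.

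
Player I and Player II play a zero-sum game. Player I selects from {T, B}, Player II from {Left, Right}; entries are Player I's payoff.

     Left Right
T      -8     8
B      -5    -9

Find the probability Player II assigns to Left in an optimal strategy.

17/20

Row minima: T → -8, B → -9; maximin = -8.
Column maxima: Left → -5, Right → 8; minimax = -5.
-8 ≠ -5, so there is no saddle point; optimal play is mixed.
Let Player I play T with probability p. Expected payoff against Left: (-8)p + (-5)(1−p) = −3p − 5; against Right: 8p + (-9)(1−p) = 17p − 9.
Setting these equal: −3p − 5 = 17p − 9 ⇒ −20p = -4 ⇒ p = 1/5, and the value is (-3)·(1/5) − 5 = -28/5.
For Player II: with q = P(Left), equating T's and B's payoffs gives −16q + 8 = 4q − 9 ⇒ q = 17/20.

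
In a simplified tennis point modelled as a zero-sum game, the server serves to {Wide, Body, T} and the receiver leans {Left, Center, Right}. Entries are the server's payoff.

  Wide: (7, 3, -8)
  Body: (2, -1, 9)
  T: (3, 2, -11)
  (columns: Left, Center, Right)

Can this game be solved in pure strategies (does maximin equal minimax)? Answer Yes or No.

No

Row minima: Wide → -8, Body → -1, T → -11; maximin = -1.
Column maxima: Left → 7, Center → 3, Right → 9; minimax = 3.
-1 ≠ 3, so no pure-strategy equilibrium exists.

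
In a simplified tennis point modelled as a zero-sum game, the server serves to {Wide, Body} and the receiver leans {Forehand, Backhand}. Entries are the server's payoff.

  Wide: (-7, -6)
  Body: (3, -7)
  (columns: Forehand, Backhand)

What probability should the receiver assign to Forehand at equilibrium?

Row minima: Wide → -7, Body → -7; maximin = -7.
Column maxima: Forehand → 3, Backhand → -6; minimax = -6.
-7 ≠ -6, so there is no saddle point; optimal play is mixed.
Let the server play Wide with probability p. Expected payoff against Forehand: (-7)p + 3(1−p) = −10p + 3; against Backhand: (-6)p + (-7)(1−p) = p − 7.
Setting these equal: −10p + 3 = p − 7 ⇒ −11p = -10 ⇒ p = 10/11, and the value is (-10)·(10/11) + 3 = -67/11.
For the receiver: with q = P(Forehand), equating Wide's and Body's payoffs gives −q − 6 = 10q − 7 ⇒ q = 1/11.

1/11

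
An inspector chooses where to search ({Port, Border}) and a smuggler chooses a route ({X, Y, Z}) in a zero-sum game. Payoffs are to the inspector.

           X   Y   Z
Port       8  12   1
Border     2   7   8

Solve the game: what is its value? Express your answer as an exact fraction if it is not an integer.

62/13

Row minima: Port → 1, Border → 2; maximin = 2.
Column maxima: X → 8, Y → 12, Z → 8; minimax = 8.
2 ≠ 8, so there is no saddle point; optimal play is mixed.
Y is strictly dominated by X (it gives the inspector strictly more in every row), so the smuggler never plays it.
On the remaining 2×2 (Port, Border vs X, Z):
Let the inspector play Port with probability p. Expected payoff against X: 8p + 2(1−p) = 6p + 2; against Z: 1p + 8(1−p) = −7p + 8.
Setting these equal: 6p + 2 = −7p + 8 ⇒ 13p = 6 ⇒ p = 6/13, and the value is (6)·(6/13) + 2 = 62/13.
For the smuggler: with q = P(X), equating Port's and Border's payoffs gives 7q + 1 = −6q + 8 ⇒ q = 7/13.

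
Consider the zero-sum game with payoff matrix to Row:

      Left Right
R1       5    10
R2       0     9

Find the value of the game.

5

Row minima: R1 → 5, R2 → 0; maximin = 5.
Column maxima: Left → 5, Right → 10; minimax = 5.
Since maximin = minimax = 5, there is a saddle point and the value is 5.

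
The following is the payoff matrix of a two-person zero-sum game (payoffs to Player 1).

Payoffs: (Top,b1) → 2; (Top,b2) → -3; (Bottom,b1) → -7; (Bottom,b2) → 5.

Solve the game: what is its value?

Row minima: Top → -3, Bottom → -7; maximin = -3.
Column maxima: b1 → 2, b2 → 5; minimax = 2.
-3 ≠ 2, so there is no saddle point; optimal play is mixed.
Let Player 1 play Top with probability p. Expected payoff against b1: 2p + (-7)(1−p) = 9p − 7; against b2: (-3)p + 5(1−p) = −8p + 5.
Setting these equal: 9p − 7 = −8p + 5 ⇒ 17p = 12 ⇒ p = 12/17, and the value is (9)·(12/17) − 7 = -11/17.
For Player 2: with q = P(b1), equating Top's and Bottom's payoffs gives 5q − 3 = −12q + 5 ⇒ q = 8/17.

-11/17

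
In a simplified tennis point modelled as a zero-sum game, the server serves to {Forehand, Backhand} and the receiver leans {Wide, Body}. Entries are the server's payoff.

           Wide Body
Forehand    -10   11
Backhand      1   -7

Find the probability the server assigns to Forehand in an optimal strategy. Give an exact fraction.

8/29

Row minima: Forehand → -10, Backhand → -7; maximin = -7.
Column maxima: Wide → 1, Body → 11; minimax = 1.
-7 ≠ 1, so there is no saddle point; optimal play is mixed.
Let the server play Forehand with probability p. Expected payoff against Wide: (-10)p + 1(1−p) = −11p + 1; against Body: 11p + (-7)(1−p) = 18p − 7.
Setting these equal: −11p + 1 = 18p − 7 ⇒ −29p = -8 ⇒ p = 8/29, and the value is (-11)·(8/29) + 1 = -59/29.
For the receiver: with q = P(Wide), equating Forehand's and Backhand's payoffs gives −21q + 11 = 8q − 7 ⇒ q = 18/29.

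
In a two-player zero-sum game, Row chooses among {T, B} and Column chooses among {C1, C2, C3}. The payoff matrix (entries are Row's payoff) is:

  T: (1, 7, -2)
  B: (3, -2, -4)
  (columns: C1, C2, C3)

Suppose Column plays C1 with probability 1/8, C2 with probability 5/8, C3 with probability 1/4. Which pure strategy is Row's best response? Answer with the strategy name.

Expected payoff of T: (1/8)·1 + (5/8)·7 + (1/4)·(-2) = 4.
Expected payoff of B: (1/8)·3 + (5/8)·(-2) + (1/4)·(-4) = -15/8.
The largest is 4, so Row's best response is T.

T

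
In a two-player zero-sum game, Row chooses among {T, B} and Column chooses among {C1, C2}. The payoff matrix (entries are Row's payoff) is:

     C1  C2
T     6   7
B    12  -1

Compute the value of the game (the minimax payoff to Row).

Row minima: T → 6, B → -1; maximin = 6.
Column maxima: C1 → 12, C2 → 7; minimax = 7.
6 ≠ 7, so there is no saddle point; optimal play is mixed.
Let Row play T with probability p. Expected payoff against C1: 6p + 12(1−p) = −6p + 12; against C2: 7p + (-1)(1−p) = 8p − 1.
Setting these equal: −6p + 12 = 8p − 1 ⇒ −14p = -13 ⇒ p = 13/14, and the value is (-6)·(13/14) + 12 = 45/7.
For Column: with q = P(C1), equating T's and B's payoffs gives −q + 7 = 13q − 1 ⇒ q = 4/7.

45/7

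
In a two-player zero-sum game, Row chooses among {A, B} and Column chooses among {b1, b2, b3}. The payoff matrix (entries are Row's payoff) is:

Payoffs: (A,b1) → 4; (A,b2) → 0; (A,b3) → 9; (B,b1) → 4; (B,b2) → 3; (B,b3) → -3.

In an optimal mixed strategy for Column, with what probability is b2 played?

4/5

Row minima: A → 0, B → -3; maximin = 0.
Column maxima: b1 → 4, b2 → 3, b3 → 9; minimax = 3.
0 ≠ 3, so there is no saddle point; optimal play is mixed.
b1 is strictly dominated by b2 (it gives Row strictly more in every row), so Column never plays it.
On the remaining 2×2 (A, B vs b2, b3):
Let Row play A with probability p. Expected payoff against b2: 0p + 3(1−p) = −3p + 3; against b3: 9p + (-3)(1−p) = 12p − 3.
Setting these equal: −3p + 3 = 12p − 3 ⇒ −15p = -6 ⇒ p = 2/5, and the value is (-3)·(2/5) + 3 = 9/5.
For Column: with q = P(b2), equating A's and B's payoffs gives −9q + 9 = 6q − 3 ⇒ q = 4/5.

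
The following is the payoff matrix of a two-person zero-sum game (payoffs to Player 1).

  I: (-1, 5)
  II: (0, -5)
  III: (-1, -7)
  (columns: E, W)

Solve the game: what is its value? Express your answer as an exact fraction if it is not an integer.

Row minima: I → -1, II → -5, III → -7; maximin = -1.
Column maxima: E → 0, W → 5; minimax = 0.
-1 ≠ 0, so there is no saddle point; optimal play is mixed.
III is strictly dominated by II, so Player 1 never plays it.
On the remaining 2×2 (I, II vs E, W):
Let Player 1 play I with probability p. Expected payoff against E: (-1)p + 0(1−p) = −p; against W: 5p + (-5)(1−p) = 10p − 5.
Setting these equal: −p = 10p − 5 ⇒ −11p = -5 ⇒ p = 5/11, and the value is (-1)·(5/11) = -5/11.
For Player 2: with q = P(E), equating I's and II's payoffs gives −6q + 5 = 5q − 5 ⇒ q = 10/11.

-5/11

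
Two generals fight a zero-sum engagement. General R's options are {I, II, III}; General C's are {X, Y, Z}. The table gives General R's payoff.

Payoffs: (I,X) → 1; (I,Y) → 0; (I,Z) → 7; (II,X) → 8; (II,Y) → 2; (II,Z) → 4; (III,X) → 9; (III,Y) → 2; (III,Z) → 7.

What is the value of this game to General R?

Row minima: I → 0, II → 2, III → 2; maximin = 2.
Column maxima: X → 9, Y → 2, Z → 7; minimax = 2.
Since maximin = minimax = 2, there is a saddle point and the value is 2.

2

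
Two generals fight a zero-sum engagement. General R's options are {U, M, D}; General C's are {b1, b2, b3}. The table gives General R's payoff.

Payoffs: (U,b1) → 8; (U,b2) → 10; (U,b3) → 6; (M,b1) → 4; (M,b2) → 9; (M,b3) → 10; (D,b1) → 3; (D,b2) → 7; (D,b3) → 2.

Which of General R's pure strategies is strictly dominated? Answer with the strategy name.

D

U gives a strictly higher payoff than D against every column: 8 > 3, 10 > 7, 6 > 2.
So D is strictly dominated and General R never plays it.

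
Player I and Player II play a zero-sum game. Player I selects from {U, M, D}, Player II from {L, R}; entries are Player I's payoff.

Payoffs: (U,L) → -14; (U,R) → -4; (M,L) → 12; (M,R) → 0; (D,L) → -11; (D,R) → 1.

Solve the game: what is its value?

1/2

Row minima: U → -14, M → 0, D → -11; maximin = 0.
Column maxima: L → 12, R → 1; minimax = 1.
0 ≠ 1, so there is no saddle point; optimal play is mixed.
U is strictly dominated by M, so Player I never plays it.
On the remaining 2×2 (M, D vs L, R):
Let Player I play M with probability p. Expected payoff against L: 12p + (-11)(1−p) = 23p − 11; against R: 0p + 1(1−p) = −p + 1.
Setting these equal: 23p − 11 = −p + 1 ⇒ 24p = 12 ⇒ p = 1/2, and the value is (23)·(1/2) − 11 = 1/2.
For Player II: with q = P(L), equating M's and D's payoffs gives 12q = −12q + 1 ⇒ q = 1/24.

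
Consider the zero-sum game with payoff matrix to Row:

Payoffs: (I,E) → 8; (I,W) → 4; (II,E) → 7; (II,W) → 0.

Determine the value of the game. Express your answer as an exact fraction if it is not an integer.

4

Row minima: I → 4, II → 0; maximin = 4.
Column maxima: E → 8, W → 4; minimax = 4.
Since maximin = minimax = 4, there is a saddle point and the value is 4.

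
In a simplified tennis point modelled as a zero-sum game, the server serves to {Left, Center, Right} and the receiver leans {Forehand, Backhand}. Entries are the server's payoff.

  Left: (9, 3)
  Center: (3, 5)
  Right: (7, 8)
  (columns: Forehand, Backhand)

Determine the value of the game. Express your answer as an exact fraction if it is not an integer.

51/7

Row minima: Left → 3, Center → 3, Right → 7; maximin = 7.
Column maxima: Forehand → 9, Backhand → 8; minimax = 8.
7 ≠ 8, so there is no saddle point; optimal play is mixed.
Center is strictly dominated by Right, so the server never plays it.
On the remaining 2×2 (Left, Right vs Forehand, Backhand):
Let the server play Left with probability p. Expected payoff against Forehand: 9p + 7(1−p) = 2p + 7; against Backhand: 3p + 8(1−p) = −5p + 8.
Setting these equal: 2p + 7 = −5p + 8 ⇒ 7p = 1 ⇒ p = 1/7, and the value is (2)·(1/7) + 7 = 51/7.
For the receiver: with q = P(Forehand), equating Left's and Right's payoffs gives 6q + 3 = −q + 8 ⇒ q = 5/7.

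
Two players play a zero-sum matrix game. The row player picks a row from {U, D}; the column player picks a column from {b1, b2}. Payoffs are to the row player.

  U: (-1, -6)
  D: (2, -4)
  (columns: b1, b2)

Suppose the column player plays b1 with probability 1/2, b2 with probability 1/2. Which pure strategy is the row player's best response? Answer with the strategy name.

D

Expected payoff of U: (1/2)·(-1) + (1/2)·(-6) = -7/2.
Expected payoff of D: (1/2)·2 + (1/2)·(-4) = -1.
The largest is -1, so the row player's best response is D.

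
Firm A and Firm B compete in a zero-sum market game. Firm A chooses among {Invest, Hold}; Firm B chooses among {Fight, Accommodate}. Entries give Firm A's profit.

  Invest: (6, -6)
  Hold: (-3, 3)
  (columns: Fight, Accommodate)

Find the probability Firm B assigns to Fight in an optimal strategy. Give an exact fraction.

1/2

Row minima: Invest → -6, Hold → -3; maximin = -3.
Column maxima: Fight → 6, Accommodate → 3; minimax = 3.
-3 ≠ 3, so there is no saddle point; optimal play is mixed.
Let Firm A play Invest with probability p. Expected payoff against Fight: 6p + (-3)(1−p) = 9p − 3; against Accommodate: (-6)p + 3(1−p) = −9p + 3.
Setting these equal: 9p − 3 = −9p + 3 ⇒ 18p = 6 ⇒ p = 1/3, and the value is (9)·(1/3) − 3 = 0.
For Firm B: with q = P(Fight), equating Invest's and Hold's payoffs gives 12q − 6 = −6q + 3 ⇒ q = 1/2.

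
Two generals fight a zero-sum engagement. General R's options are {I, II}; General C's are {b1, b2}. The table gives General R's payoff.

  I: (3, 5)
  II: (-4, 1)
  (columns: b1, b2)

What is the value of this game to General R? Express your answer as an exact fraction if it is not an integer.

3

Row minima: I → 3, II → -4; maximin = 3.
Column maxima: b1 → 3, b2 → 5; minimax = 3.
Since maximin = minimax = 3, there is a saddle point and the value is 3.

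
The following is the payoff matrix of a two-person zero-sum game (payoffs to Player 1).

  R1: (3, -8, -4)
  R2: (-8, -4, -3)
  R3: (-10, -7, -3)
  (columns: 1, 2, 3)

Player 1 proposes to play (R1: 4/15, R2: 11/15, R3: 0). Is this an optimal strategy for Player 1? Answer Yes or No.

Yes

Against 1 this mix gives (4/15)·3 + (11/15)·(-8) = -76/15.
Against 2 this mix gives (4/15)·(-8) + (11/15)·(-4) = -76/15.
Against 3 this mix gives (4/15)·(-4) + (11/15)·(-3) = -49/15.
All of Player 2's active replies (1, 2) yield -76/15, and no column does worse for Player 1. The mix makes Player 2 indifferent and guarantees -76/15, so it is optimal.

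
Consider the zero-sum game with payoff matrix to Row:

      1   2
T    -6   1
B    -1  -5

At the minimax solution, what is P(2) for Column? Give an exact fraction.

5/11

Row minima: T → -6, B → -5; maximin = -5.
Column maxima: 1 → -1, 2 → 1; minimax = -1.
-5 ≠ -1, so there is no saddle point; optimal play is mixed.
Let Row play T with probability p. Expected payoff against 1: (-6)p + (-1)(1−p) = −5p − 1; against 2: 1p + (-5)(1−p) = 6p − 5.
Setting these equal: −5p − 1 = 6p − 5 ⇒ −11p = -4 ⇒ p = 4/11, and the value is (-5)·(4/11) − 1 = -31/11.
For Column: with q = P(1), equating T's and B's payoffs gives −7q + 1 = 4q − 5 ⇒ q = 6/11.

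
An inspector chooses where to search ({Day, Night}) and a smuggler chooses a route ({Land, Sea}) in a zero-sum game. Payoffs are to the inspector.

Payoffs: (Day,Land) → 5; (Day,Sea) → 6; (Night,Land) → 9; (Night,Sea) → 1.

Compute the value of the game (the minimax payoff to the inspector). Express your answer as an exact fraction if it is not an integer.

Row minima: Day → 5, Night → 1; maximin = 5.
Column maxima: Land → 9, Sea → 6; minimax = 6.
5 ≠ 6, so there is no saddle point; optimal play is mixed.
Let the inspector play Day with probability p. Expected payoff against Land: 5p + 9(1−p) = −4p + 9; against Sea: 6p + 1(1−p) = 5p + 1.
Setting these equal: −4p + 9 = 5p + 1 ⇒ −9p = -8 ⇒ p = 8/9, and the value is (-4)·(8/9) + 9 = 49/9.
For the smuggler: with q = P(Land), equating Day's and Night's payoffs gives −q + 6 = 8q + 1 ⇒ q = 5/9.

49/9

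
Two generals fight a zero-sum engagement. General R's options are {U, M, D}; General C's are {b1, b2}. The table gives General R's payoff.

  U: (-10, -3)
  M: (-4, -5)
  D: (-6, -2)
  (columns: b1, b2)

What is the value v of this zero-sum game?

-22/5

Row minima: U → -10, M → -5, D → -6; maximin = -5.
Column maxima: b1 → -4, b2 → -2; minimax = -4.
-5 ≠ -4, so there is no saddle point; optimal play is mixed.
U is strictly dominated by D, so General R never plays it.
On the remaining 2×2 (M, D vs b1, b2):
Let General R play M with probability p. Expected payoff against b1: (-4)p + (-6)(1−p) = 2p − 6; against b2: (-5)p + (-2)(1−p) = −3p − 2.
Setting these equal: 2p − 6 = −3p − 2 ⇒ 5p = 4 ⇒ p = 4/5, and the value is (2)·(4/5) − 6 = -22/5.
For General C: with q = P(b1), equating M's and D's payoffs gives q − 5 = −4q − 2 ⇒ q = 3/5.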